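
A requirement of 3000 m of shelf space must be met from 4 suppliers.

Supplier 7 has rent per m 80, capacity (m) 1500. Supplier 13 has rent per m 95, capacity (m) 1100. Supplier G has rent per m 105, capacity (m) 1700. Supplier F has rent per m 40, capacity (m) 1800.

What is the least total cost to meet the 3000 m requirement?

168000

Use suppliers in increasing cost order.
Supplier F (40): use full 1800 — 1200 m to go.
Supplier 7 (80): take the remaining 1200 — done.
Supplier 13, Supplier G: unused.
Cost = 1800×40 + 1200×80 = 168000.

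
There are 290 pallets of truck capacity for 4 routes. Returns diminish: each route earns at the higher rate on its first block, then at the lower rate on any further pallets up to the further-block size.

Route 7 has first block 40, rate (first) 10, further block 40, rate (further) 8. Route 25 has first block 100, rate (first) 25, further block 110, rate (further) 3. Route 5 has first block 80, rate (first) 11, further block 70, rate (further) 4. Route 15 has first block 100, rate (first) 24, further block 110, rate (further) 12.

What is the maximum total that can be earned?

5980

Rank every tier by rate: Route 25/tier1 25 > Route 15/tier1 24 > Route 15/tier2 12 > Route 5/tier1 11 > Route 7/tier1 10 > Route 7/tier2 8 > Route 5/tier2 4 > Route 25/tier2 3.
Fill Route 25 tier1 block (100 at 25) → 190 left.
Route 15/tier1 (24): +100 → 90 left.
Route 15/tier2: +90 of 110 at 12; pool empty.
Total = 25×100 + 24×100 + 12×90 = 5980.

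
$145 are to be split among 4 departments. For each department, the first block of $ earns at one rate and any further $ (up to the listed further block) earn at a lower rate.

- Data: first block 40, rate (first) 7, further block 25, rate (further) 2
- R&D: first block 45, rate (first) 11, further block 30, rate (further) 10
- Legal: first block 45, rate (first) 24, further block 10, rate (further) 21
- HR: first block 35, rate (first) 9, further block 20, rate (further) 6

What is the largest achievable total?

2220

Rank every tier by rate: Legal/tier1 24 > Legal/tier2 21 > R&D/tier1 11 > R&D/tier2 10 > HR/tier1 9 > Data/tier1 7 > HR/tier2 6 > Data/tier2 2.
Fill Legal tier1 block (45 at 24) → 100 left.
Legal/tier2 (21): +10 → 90 left.
R&D tier1 at 11: fill all 45 → 45 left.
R&D tier2 at 10: fill all 30 → 15 left.
15 remain; put them into HR tier1 at 9.
Total = 24×45 + 21×10 + 11×45 + 10×30 + 9×15 = 2220.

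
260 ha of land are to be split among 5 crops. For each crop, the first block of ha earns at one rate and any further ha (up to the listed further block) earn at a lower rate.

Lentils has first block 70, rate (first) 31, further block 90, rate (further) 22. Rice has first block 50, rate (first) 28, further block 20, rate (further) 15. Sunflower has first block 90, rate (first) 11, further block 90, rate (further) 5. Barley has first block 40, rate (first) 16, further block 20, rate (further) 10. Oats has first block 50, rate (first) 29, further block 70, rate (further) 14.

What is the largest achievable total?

7000

Treat each block as its own option and order by rate: Lentils/first 31 > Oats/first 29 > Rice/first 28 > Lentils/second 22 > Barley/first 16 > Rice/second 15 > Oats/second 14 > Sunflower/first 11 > Barley/second 10 > Sunflower/second 5.
Lentils/first (31): +70 ; 190 left.
Oats/first (29): +50 ; 140 left.
Fill Rice first block (50 at 28) ; 90 left.
Lentils/second (22): +90 ; 0 left.
Total = 31×70 + 29×50 + 28×50 + 22×90 = 7000.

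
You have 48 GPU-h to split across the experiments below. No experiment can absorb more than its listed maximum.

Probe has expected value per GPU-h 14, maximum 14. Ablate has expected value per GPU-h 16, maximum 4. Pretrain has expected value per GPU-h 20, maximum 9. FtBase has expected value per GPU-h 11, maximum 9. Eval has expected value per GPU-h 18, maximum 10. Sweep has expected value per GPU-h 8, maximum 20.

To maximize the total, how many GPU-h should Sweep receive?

Highest expected value per GPU-h first: Pretrain 20 > Eval 18 > Ablate 16 > Probe 14 > FtBase 11 > Sweep 8.
Pretrain: +9 to 9 (cap) ; 39 left.
Eval takes 10 to reach its cap of 10 ; 29 left.
Give Ablate 4 to hit its cap of 4 ; 25 left.
Probe: +14 to 14 (cap) ; 11 left.
FtBase takes 9 to reach its cap of 9 ; 2 left.
Sweep: +2 (room for 20) → 2. Pool exhausted.

2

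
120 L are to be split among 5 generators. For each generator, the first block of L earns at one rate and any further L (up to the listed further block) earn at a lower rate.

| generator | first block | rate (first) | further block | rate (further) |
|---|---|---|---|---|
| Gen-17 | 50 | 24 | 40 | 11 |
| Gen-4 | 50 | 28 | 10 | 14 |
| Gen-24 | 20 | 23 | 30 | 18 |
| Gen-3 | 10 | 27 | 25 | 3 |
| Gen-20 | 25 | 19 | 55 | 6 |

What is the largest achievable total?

Order all 10 blocks by rate: Gen-4/tier1 28 > Gen-3/tier1 27 > Gen-17/tier1 24 > Gen-24/tier1 23 > Gen-20/tier1 19 > Gen-24/tier2 18 > Gen-4/tier2 14 > Gen-17/tier2 11 > Gen-20/tier2 6 > Gen-3/tier2 3.
Gen-4 tier1 at 28: fill all 50 — 70 left.
Gen-3/tier1 (27): +10 — 60 left.
Fill Gen-17 tier1 block (50 at 24) — 10 left.
10 remain; put them into Gen-24 tier1 at 23.
Total = 28×50 + 27×10 + 24×50 + 23×10 = 3100.

3100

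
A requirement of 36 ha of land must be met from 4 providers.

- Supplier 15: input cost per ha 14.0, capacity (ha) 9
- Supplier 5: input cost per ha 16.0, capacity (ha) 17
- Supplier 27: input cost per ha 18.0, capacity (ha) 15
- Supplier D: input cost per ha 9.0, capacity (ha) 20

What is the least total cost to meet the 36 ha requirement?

418

Cheapest first:
Supplier D (9.0): use full 20 ; 16 ha to go.
Take 9 from Supplier 15 at 14.0 ; need 7 more.
Supplier 5 at 16.0: take 7 of its 17 ; requirement met.
Supplier 27: unused.
Cost = 20×9.0 + 9×14.0 + 7×16.0 = 418.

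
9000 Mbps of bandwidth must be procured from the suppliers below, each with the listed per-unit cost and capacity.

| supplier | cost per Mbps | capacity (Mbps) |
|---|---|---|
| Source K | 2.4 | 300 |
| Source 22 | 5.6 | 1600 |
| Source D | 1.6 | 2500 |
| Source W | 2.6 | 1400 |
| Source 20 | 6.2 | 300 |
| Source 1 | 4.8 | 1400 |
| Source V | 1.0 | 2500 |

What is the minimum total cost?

22620

Fill from the cheapest supplier first.
Source V at 1.0: take all 2500 Mbps — 6500 still needed.
Source D (1.6): use full 2500 — 4000 Mbps to go.
Take 300 from Source K at 2.4 — need 3700 more.
Source W at 2.6: take all 1400 Mbps — 2300 still needed.
Take 1400 from Source 1 at 4.8 — need 900 more.
Take 900 from Source 22 at 5.6 to finish.
Source 20: unused.
Cost = 2500×1.0 + 2500×1.6 + 300×2.4 + 1400×2.6 + 1400×4.8 + 900×5.6 = 22620.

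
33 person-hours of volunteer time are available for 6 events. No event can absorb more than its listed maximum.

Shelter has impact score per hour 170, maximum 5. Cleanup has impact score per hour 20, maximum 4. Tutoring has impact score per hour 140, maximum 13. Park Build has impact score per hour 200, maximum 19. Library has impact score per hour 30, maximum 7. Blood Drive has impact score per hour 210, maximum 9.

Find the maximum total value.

6540

Highest impact score per hour first: Blood Drive 210 > Park Build 200 > Shelter 170 > Tutoring 140 > Library 30 > Cleanup 20.
Blood Drive takes 9 to reach its cap of 9 → 24 left.
Park Build: +19 to 19 (cap) → 5 left.
Shelter: +5 to 5 (cap) → 0 left.
Total = 170×5 + 200×19 + 210×9 = 6540.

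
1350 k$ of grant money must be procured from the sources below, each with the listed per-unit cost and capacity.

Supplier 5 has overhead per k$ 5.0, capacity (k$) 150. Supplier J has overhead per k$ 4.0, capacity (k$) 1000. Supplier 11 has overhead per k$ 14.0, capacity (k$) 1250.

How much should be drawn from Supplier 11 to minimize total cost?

Cheapest first:
Supplier J at 4.0: take all 1000 k$ → 350 still needed.
Take 150 from Supplier 5 at 5.0 → need 200 more.
Supplier 11 (14.0): take the remaining 200 → done.

200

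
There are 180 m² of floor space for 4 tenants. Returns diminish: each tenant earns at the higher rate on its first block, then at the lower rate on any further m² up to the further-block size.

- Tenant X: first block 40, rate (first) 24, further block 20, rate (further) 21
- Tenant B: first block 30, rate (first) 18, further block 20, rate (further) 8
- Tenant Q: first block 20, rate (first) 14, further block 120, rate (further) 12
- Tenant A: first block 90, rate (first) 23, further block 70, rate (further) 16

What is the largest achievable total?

3990

Order all 8 blocks by rate: Tenant X/tier1 24 > Tenant A/tier1 23 > Tenant X/tier2 21 > Tenant B/tier1 18 > Tenant A/tier2 16 > Tenant Q/tier1 14 > Tenant Q/tier2 12 > Tenant B/tier2 8.
Tenant X tier1 at 24: fill all 40 ; 140 left.
Fill Tenant A tier1 block (90 at 23) ; 50 left.
Tenant X/tier2 (21): +20 ; 30 left.
Fill Tenant B tier1 block (30 at 18) ; 0 left.
Total = 24×40 + 23×90 + 21×20 + 18×30 = 3990.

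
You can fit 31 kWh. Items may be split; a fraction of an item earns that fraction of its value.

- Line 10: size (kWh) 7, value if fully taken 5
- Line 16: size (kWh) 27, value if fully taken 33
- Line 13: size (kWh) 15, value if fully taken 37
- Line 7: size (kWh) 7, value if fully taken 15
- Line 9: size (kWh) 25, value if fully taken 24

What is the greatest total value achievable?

Sort by value density: Line 13 37/15≈2.47, Line 7 15/7≈2.14, Line 16 33/27≈1.22, Line 9 24/25≈0.96, Line 10 5/7≈0.714.
Line 13: take in full, 15 kWh for value 37 — 16 left.
All 7 kWh of Line 7 fit (value 15) — 9 remain.
Fill the last 9 kWh with part of Line 16: 9/27 of it earns 11.
Total value = 63.

63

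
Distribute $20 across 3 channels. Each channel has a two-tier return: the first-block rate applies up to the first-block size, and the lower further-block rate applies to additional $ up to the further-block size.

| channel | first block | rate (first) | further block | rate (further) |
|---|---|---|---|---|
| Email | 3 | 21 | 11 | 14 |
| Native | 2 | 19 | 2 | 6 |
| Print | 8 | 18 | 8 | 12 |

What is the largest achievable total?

Treat each block as its own option and order by rate: Email/tier1 21 > Native/tier1 19 > Print/tier1 18 > Email/tier2 14 > Print/tier2 12 > Native/tier2 6.
Email/tier1 (21): +3 ; 17 left.
Native tier1 at 19: fill all 2 ; 15 left.
Fill Print tier1 block (8 at 18) ; 7 left.
Email tier2 at 14: only 7 left, fill 7.
Total = 21×3 + 19×2 + 18×8 + 14×7 = 343.

343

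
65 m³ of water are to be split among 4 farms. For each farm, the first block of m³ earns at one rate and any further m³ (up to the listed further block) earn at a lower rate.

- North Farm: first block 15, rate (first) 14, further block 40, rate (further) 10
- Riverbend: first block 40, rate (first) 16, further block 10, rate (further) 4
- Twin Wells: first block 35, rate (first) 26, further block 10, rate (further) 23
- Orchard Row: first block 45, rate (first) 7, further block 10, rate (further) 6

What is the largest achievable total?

1460

Rank every tier by rate: Twin Wells/T1 26 > Twin Wells/T2 23 > Riverbend/T1 16 > North Farm/T1 14 > North Farm/T2 10 > Orchard Row/T1 7 > Orchard Row/T2 6 > Riverbend/T2 4.
Twin Wells T1 at 26: fill all 35 — 30 left.
Fill Twin Wells T2 block (10 at 23) — 20 left.
Riverbend/T1: +20 of 40 at 16; pool empty.
Total = 26×35 + 23×10 + 16×20 = 1460.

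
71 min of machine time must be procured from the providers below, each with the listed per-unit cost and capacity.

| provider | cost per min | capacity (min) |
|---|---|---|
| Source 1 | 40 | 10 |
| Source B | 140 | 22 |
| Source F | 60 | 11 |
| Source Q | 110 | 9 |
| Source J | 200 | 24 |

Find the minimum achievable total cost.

Use providers in increasing cost order.
Source 1 at 40: take all 10 min — 61 still needed.
Source F (60): use full 11 — 50 min to go.
Take 9 from Source Q at 110 — need 41 more.
Take 22 from Source B at 140 — need 19 more.
Take 19 from Source J at 200 to finish.
Cost = 10×40 + 11×60 + 9×110 + 22×140 + 19×200 = 8930.

8930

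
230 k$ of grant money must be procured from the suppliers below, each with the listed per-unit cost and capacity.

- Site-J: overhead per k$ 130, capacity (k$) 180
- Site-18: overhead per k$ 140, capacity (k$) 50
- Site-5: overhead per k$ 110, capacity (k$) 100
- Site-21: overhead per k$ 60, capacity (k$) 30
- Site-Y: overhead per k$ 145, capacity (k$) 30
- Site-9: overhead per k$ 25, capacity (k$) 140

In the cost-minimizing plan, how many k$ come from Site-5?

Fill from the cheapest supplier first.
Site-9 at 25: take all 140 k$ ; 90 still needed.
Site-21 (60): use full 30 ; 60 k$ to go.
Take 60 from Site-5 at 110 to finish.
Site-J, Site-18, Site-Y: unused.

60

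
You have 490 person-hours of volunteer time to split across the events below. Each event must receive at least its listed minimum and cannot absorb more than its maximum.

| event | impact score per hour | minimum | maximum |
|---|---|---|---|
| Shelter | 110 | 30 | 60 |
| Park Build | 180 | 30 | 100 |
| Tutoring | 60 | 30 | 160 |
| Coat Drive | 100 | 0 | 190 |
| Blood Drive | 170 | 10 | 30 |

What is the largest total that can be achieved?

55300

Meeting every minimum uses 30+30+30+0+10 = 100 person-hours, leaving 390.
Order the events by impact score per hour: Park Build 180 > Blood Drive 170 > Shelter 110 > Coat Drive 100 > Tutoring 60.
Give Park Build 70 more to hit its cap of 100 ; 320 left.
Blood Drive: +20 to 30 (cap) ; 300 left.
Shelter takes 30 more to reach its cap of 60 ; 270 left.
Coat Drive takes 190 more to reach its cap of 190 ; 80 left.
Tutoring has room for 130 more but only 80 remain, so it gets 110.
Total = 110×60 + 180×100 + 60×110 + 100×190 + 170×30 = 55300.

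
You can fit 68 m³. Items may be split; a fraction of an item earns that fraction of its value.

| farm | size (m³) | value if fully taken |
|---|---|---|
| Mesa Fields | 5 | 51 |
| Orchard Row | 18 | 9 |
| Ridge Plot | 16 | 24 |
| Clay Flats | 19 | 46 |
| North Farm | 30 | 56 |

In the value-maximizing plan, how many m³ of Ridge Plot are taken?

Sort by value density: Mesa Fields 51/5≈10.2, Clay Flats 46/19≈2.42, North Farm 56/30≈1.87, Ridge Plot 24/16≈1.5, Orchard Row 9/18≈0.5.
All 5 m³ of Mesa Fields fit (value 51) ; 63 remain.
All 19 m³ of Clay Flats fit (value 46) ; 44 remain.
North Farm: take in full, 30 m³ for value 56 ; 14 left.
Fill the last 14 m³ with part of Ridge Plot: 14/16 of it earns 21.

14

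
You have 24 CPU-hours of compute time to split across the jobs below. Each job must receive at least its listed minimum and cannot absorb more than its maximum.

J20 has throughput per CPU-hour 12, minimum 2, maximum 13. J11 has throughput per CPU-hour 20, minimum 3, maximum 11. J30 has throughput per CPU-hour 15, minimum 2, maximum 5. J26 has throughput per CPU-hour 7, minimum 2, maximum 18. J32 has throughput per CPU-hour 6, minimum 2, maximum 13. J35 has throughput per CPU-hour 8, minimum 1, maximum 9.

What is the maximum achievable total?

Meeting every minimum uses 2+3+2+2+2+1 = 12 CPU-hours, leaving 12.
Order the jobs by throughput per CPU-hour: J11 20 > J30 15 > J20 12 > J35 8 > J26 7 > J32 6.
J11: +8 to 11 (cap) ; 4 left.
Give J30 3 more to hit its cap of 5 ; 1 left.
J20 has room for 11 more but only 1 remain, so it gets 3.
Total = 12×3 + 20×11 + 15×5 + 7×2 + 6×2 + 8×1 = 365.

365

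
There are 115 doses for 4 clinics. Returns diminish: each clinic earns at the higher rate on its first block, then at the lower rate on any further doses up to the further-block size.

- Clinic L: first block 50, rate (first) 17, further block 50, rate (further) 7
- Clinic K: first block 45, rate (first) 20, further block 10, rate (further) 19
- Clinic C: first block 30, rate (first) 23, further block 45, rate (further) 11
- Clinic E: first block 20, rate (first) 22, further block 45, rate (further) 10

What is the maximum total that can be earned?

2390

Order all 8 blocks by rate: Clinic C/tier1 23 > Clinic E/tier1 22 > Clinic K/tier1 20 > Clinic K/tier2 19 > Clinic L/tier1 17 > Clinic C/tier2 11 > Clinic E/tier2 10 > Clinic L/tier2 7.
Fill Clinic C tier1 block (30 at 23) → 85 left.
Clinic E/tier1 (22): +20 → 65 left.
Clinic K/tier1 (20): +45 → 20 left.
Fill Clinic K tier2 block (10 at 19) → 10 left.
10 remain; put them into Clinic L tier1 at 17.
Total = 23×30 + 22×20 + 20×45 + 19×10 + 17×10 = 2390.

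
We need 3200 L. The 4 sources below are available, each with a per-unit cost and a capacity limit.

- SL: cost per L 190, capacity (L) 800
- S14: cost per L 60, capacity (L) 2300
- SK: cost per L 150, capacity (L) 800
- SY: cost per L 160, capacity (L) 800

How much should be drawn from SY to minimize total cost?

100

Cheapest first:
S14 (60): use full 2300 — 900 L to go.
SK at 150: take all 800 L — 100 still needed.
SY at 160: take 100 of its 800 — requirement met.
SL: unused.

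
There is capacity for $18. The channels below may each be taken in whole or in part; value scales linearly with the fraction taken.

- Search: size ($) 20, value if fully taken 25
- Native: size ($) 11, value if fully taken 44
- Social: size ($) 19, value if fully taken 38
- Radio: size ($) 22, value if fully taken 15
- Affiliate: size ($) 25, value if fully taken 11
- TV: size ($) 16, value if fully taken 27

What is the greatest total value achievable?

58

Sort by value density: Native 44/11≈4, Social 38/19≈2, TV 27/16≈1.69, Search 25/20≈1.25, Radio 15/22≈0.682, Affiliate 11/25≈0.44.
Native: take in full, 11 $ for value 44 — 7 left.
Fill the last 7 $ with part of Social: 7/19 of it earns 14.
Total value = 58.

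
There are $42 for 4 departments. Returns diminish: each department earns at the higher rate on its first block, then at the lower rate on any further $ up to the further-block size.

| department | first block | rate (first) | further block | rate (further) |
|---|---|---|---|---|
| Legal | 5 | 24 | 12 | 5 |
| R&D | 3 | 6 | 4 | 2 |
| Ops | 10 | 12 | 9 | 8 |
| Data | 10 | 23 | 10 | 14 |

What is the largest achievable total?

666

Order all 8 blocks by rate: Legal/T1 24 > Data/T1 23 > Data/T2 14 > Ops/T1 12 > Ops/T2 8 > R&D/T1 6 > Legal/T2 5 > R&D/T2 2.
Legal T1 at 24: fill all 5 ; 37 left.
Data/T1 (23): +10 ; 27 left.
Fill Data T2 block (10 at 14) ; 17 left.
Ops/T1 (12): +10 ; 7 left.
Ops/T2: +7 of 9 at 8; pool empty.
Total = 24×5 + 23×10 + 14×10 + 12×10 + 8×7 = 666.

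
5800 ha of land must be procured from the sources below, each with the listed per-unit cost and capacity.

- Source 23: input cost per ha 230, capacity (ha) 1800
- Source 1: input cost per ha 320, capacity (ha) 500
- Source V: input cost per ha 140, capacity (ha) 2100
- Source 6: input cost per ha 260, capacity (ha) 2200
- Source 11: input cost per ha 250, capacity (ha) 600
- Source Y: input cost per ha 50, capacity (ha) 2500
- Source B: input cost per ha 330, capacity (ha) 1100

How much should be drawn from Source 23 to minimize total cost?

Use sources in increasing cost order.
Source Y at 50: take all 2500 ha ; 3300 still needed.
Source V at 140: take all 2100 ha ; 1200 still needed.
Take 1200 from Source 23 at 230 to finish.
Source 11, Source 6, Source 1, Source B: unused.

1200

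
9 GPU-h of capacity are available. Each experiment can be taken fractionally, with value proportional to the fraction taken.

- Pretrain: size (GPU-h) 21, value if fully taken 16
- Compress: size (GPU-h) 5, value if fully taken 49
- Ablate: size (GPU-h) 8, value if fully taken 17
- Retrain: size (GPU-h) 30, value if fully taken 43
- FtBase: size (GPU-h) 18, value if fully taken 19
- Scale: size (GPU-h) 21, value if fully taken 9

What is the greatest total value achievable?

Sort by value density: Compress 49/5≈9.8, Ablate 17/8≈2.12, Retrain 43/30≈1.43, FtBase 19/18≈1.06, Pretrain 16/21≈0.762, Scale 9/21≈0.429.
Compress: take in full, 5 GPU-h for value 49 ; 4 left.
Only 4 GPU-h remain; take 4/8 of Ablate for value 17×4/8 = 8.5.
Total value = 57.5.

57.5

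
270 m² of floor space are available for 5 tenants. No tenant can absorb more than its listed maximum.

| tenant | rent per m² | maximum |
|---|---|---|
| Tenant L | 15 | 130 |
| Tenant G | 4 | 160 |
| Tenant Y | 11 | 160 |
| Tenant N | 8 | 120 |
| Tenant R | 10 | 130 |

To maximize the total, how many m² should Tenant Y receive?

140

Highest rent per m² first: Tenant L 15 > Tenant Y 11 > Tenant R 10 > Tenant N 8 > Tenant G 4.
Tenant L takes 130 to reach its cap of 130 ; 140 left.
Only 140 left; Tenant Y takes them to reach 140.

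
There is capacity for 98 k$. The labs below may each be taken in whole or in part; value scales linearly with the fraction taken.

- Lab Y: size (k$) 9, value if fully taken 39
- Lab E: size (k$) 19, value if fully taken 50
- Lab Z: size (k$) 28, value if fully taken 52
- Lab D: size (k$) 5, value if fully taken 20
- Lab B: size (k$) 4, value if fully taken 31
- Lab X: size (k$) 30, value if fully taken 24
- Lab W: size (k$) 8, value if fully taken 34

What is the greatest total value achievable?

Rank by value-to-size ratio: Lab B 31/4≈7.75, Lab Y 39/9≈4.33, Lab W 34/8≈4.25, Lab D 20/5≈4, Lab E 50/19≈2.63, Lab Z 52/28≈1.86, Lab X 24/30≈0.8.
Take all of Lab B (4 k$, value 31) → 94 k$ left.
Take all of Lab Y (9 k$, value 39) → 85 k$ left.
All 8 k$ of Lab W fit (value 34) → 77 remain.
All 5 k$ of Lab D fit (value 20) → 72 remain.
Take all of Lab E (19 k$, value 50) → 53 k$ left.
Take all of Lab Z (28 k$, value 52) → 25 k$ left.
Only 25 k$ remain; take 25/30 of Lab X for value 24×25/30 = 20.
Total value = 246.

246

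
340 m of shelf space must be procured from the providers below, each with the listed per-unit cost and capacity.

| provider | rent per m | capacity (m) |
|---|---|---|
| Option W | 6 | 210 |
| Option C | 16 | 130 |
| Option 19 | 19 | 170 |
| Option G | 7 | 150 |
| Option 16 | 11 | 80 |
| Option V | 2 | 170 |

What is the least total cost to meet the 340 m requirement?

1360

Use providers in increasing cost order.
Option V (2): use full 170 ; 170 m to go.
Take 170 from Option W at 6 to finish.
Option G, Option 16, Option C, Option 19: unused.
Cost = 170×2 + 170×6 = 1360.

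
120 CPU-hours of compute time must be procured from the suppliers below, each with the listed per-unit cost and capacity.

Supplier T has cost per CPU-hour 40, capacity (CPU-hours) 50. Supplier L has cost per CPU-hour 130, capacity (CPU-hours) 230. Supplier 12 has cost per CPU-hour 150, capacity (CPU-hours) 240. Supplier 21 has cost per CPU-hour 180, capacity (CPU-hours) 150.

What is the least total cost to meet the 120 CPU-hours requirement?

Cheapest first:
Take 50 from Supplier T at 40 ; need 70 more.
Supplier L at 130: take 70 of its 230 ; requirement met.
Supplier 12, Supplier 21: unused.
Cost = 50×40 + 70×130 = 11100.

11100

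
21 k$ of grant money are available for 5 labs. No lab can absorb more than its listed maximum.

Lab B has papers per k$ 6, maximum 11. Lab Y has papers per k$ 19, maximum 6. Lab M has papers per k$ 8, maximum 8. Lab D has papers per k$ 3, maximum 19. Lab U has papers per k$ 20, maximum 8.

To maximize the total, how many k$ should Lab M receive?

7

Highest papers per k$ first: Lab U 20 > Lab Y 19 > Lab M 8 > Lab B 6 > Lab D 3.
Lab U: +8 to 8 (cap) ; 13 left.
Lab Y takes 6 to reach its cap of 6 ; 7 left.
Only 7 left; Lab M takes them to reach 7.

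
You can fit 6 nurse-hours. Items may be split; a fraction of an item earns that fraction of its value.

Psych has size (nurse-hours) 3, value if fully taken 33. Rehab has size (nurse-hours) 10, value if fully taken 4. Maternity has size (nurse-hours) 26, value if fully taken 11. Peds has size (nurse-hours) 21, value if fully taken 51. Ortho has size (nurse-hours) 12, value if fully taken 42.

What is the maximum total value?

43.5

Best value per unit of size first: Psych 33/3≈11, Ortho 42/12≈3.5, Peds 51/21≈2.43, Maternity 11/26≈0.423, Rehab 4/10≈0.4.
Psych: take in full, 3 nurse-hours for value 33 — 3 left.
Fill the last 3 nurse-hours with part of Ortho: 3/12 of it earns 10.5.
Total value = 43.5.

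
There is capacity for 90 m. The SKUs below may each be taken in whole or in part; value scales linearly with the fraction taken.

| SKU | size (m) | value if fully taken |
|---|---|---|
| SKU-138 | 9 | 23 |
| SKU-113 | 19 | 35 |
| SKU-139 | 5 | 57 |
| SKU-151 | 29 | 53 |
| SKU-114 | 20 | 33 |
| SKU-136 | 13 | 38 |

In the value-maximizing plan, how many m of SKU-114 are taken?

Sort by value density: SKU-139 57/5≈11.4, SKU-136 38/13≈2.92, SKU-138 23/9≈2.56, SKU-113 35/19≈1.84, SKU-151 53/29≈1.83, SKU-114 33/20≈1.65.
Take all of SKU-139 (5 m, value 57) → 85 m left.
SKU-136: take in full, 13 m for value 38 → 72 left.
SKU-138: take in full, 9 m for value 23 → 63 left.
All 19 m of SKU-113 fit (value 35) → 44 remain.
All 29 m of SKU-151 fit (value 53) → 15 remain.
Only 15 m remain; take 15/20 of SKU-114 for value 33×15/20 = 24.75.

15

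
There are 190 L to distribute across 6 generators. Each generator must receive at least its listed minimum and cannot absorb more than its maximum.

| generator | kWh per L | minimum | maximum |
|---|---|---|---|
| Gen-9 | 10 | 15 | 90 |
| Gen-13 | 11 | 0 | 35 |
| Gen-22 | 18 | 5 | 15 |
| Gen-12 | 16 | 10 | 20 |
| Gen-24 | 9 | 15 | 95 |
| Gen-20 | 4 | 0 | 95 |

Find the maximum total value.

2145

Meeting every minimum uses 15+0+5+10+15+0 = 45 L, leaving 145.
Highest kWh per L first: Gen-22 18 > Gen-12 16 > Gen-13 11 > Gen-9 10 > Gen-24 9 > Gen-20 4.
Gen-22 takes 10 more to reach its cap of 15 ; 135 left.
Gen-12 takes 10 more to reach its cap of 20 ; 125 left.
Gen-13 takes 35 more to reach its cap of 35 ; 90 left.
Give Gen-9 75 more to hit its cap of 90 ; 15 left.
Only 15 left; Gen-24 takes them to reach 30.
Total = 10×90 + 11×35 + 18×15 + 16×20 + 9×30 = 2145.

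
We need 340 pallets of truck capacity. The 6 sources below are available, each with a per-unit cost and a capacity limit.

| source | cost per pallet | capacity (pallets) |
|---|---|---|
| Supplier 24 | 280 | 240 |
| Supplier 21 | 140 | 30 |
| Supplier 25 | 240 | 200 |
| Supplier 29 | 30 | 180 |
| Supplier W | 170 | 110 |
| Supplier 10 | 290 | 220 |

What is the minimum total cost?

33100

Use sources in increasing cost order.
Take 180 from Supplier 29 at 30 ; need 160 more.
Take 30 from Supplier 21 at 140 ; need 130 more.
Take 110 from Supplier W at 170 ; need 20 more.
Supplier 25 at 240: take 20 of its 200 ; requirement met.
Supplier 24, Supplier 10: unused.
Cost = 180×30 + 30×140 + 110×170 + 20×240 = 33100.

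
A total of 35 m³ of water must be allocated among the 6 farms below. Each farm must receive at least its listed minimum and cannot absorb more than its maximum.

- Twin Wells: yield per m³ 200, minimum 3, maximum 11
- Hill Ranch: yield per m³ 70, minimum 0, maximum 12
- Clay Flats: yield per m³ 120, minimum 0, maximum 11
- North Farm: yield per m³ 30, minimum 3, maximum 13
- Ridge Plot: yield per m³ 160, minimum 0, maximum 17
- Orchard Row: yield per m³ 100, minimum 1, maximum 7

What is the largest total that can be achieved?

Meeting every minimum uses 3+0+0+3+0+1 = 7 m³, leaving 28.
Order the farms by yield per m³: Twin Wells 200 > Ridge Plot 160 > Clay Flats 120 > Orchard Row 100 > Hill Ranch 70 > North Farm 30.
Twin Wells: +8 to 11 (cap) ; 20 left.
Ridge Plot takes 17 more to reach its cap of 17 ; 3 left.
Only 3 left; Clay Flats takes them to reach 3.
Total = 200×11 + 120×3 + 30×3 + 160×17 + 100×1 = 5470.

5470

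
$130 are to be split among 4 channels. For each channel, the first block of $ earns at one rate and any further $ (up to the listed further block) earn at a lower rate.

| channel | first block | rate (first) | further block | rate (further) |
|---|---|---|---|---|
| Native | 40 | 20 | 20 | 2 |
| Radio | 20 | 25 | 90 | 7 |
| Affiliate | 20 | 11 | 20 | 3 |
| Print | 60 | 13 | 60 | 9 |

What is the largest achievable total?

2190

Rank every tier by rate: Radio/tier1 25 > Native/tier1 20 > Print/tier1 13 > Affiliate/tier1 11 > Print/tier2 9 > Radio/tier2 7 > Affiliate/tier2 3 > Native/tier2 2.
Fill Radio tier1 block (20 at 25) — 110 left.
Native tier1 at 20: fill all 40 — 70 left.
Print/tier1 (13): +60 — 10 left.
Affiliate/tier1: +10 of 20 at 11; pool empty.
Total = 25×20 + 20×40 + 13×60 + 11×10 = 2190.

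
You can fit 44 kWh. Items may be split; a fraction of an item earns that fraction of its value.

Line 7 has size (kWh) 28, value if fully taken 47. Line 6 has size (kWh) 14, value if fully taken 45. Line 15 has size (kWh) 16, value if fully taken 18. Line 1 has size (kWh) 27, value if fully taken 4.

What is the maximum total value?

Rank by value-to-size ratio: Line 6 45/14≈3.21, Line 7 47/28≈1.68, Line 15 18/16≈1.12, Line 1 4/27≈0.148.
Line 6: take in full, 14 kWh for value 45 → 30 left.
Take all of Line 7 (28 kWh, value 47) → 2 kWh left.
2 kWh left: a 2/16 share of Line 15 gives 18×2/16 = 2.25.
Total value = 94.25.

94.25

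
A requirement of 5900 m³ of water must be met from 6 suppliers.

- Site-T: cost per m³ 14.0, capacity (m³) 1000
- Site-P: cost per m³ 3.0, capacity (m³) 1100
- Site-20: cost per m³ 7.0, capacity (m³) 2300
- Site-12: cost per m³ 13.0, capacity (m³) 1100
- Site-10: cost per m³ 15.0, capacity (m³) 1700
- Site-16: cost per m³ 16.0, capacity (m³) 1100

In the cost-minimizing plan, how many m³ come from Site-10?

400

Fill from the cheapest supplier first.
Site-P at 3.0: take all 1100 m³ — 4800 still needed.
Site-20 at 7.0: take all 2300 m³ — 2500 still needed.
Site-12 at 13.0: take all 1100 m³ — 1400 still needed.
Site-T (14.0): use full 1000 — 400 m³ to go.
Take 400 from Site-10 at 15.0 to finish.
Site-16: unused.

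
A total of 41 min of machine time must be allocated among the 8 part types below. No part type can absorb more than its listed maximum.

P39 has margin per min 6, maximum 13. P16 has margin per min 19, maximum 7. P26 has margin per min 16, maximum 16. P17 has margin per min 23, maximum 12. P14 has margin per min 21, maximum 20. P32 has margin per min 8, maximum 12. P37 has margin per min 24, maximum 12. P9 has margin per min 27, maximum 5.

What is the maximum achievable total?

951

Order the part types by margin per min: P9 27 > P37 24 > P17 23 > P14 21 > P16 19 > P26 16 > P32 8 > P39 6.
P9: +5 to 5 (cap) ; 36 left.
P37: +12 to 12 (cap) ; 24 left.
P17 takes 12 to reach its cap of 12 ; 12 left.
P14 has room for 20 but only 12 remain, so it gets 12.
Total = 23×12 + 21×12 + 24×12 + 27×5 = 951.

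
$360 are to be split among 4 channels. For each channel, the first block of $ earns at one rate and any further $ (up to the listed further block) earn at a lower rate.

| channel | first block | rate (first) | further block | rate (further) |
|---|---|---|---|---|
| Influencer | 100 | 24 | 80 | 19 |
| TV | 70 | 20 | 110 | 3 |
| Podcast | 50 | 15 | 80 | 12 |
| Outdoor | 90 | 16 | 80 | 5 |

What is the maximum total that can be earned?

7060

Rank every tier by rate: Influencer/T1 24 > TV/T1 20 > Influencer/T2 19 > Outdoor/T1 16 > Podcast/T1 15 > Podcast/T2 12 > Outdoor/T2 5 > TV/T2 3.
Fill Influencer T1 block (100 at 24) ; 260 left.
Fill TV T1 block (70 at 20) ; 190 left.
Influencer T2 at 19: fill all 80 ; 110 left.
Outdoor/T1 (16): +90 ; 20 left.
Podcast/T1: +20 of 50 at 15; pool empty.
Total = 24×100 + 20×70 + 19×80 + 16×90 + 15×20 = 7060.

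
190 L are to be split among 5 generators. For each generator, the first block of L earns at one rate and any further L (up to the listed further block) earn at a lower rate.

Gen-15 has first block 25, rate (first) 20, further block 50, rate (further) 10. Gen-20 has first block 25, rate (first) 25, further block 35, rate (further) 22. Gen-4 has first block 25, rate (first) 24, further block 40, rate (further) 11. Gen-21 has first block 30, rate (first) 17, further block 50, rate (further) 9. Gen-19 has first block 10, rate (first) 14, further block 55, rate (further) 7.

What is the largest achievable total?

3585

Order all 10 blocks by rate: Gen-20/tier1 25 > Gen-4/tier1 24 > Gen-20/tier2 22 > Gen-15/tier1 20 > Gen-21/tier1 17 > Gen-19/tier1 14 > Gen-4/tier2 11 > Gen-15/tier2 10 > Gen-21/tier2 9 > Gen-19/tier2 7.
Gen-20/tier1 (25): +25 ; 165 left.
Fill Gen-4 tier1 block (25 at 24) ; 140 left.
Gen-20 tier2 at 22: fill all 35 ; 105 left.
Gen-15 tier1 at 20: fill all 25 ; 80 left.
Fill Gen-21 tier1 block (30 at 17) ; 50 left.
Gen-19/tier1 (14): +10 ; 40 left.
Gen-4 tier2 at 11: fill all 40 ; 0 left.
Total = 25×25 + 24×25 + 22×35 + 20×25 + 17×30 + 14×10 + 11×40 = 3585.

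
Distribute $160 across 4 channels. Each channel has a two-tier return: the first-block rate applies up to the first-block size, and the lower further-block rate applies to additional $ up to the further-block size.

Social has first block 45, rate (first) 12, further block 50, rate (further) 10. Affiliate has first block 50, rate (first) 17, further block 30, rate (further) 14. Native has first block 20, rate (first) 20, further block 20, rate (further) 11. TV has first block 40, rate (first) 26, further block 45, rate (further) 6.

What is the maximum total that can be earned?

2950

Rank every tier by rate: TV/tier1 26 > Native/tier1 20 > Affiliate/tier1 17 > Affiliate/tier2 14 > Social/tier1 12 > Native/tier2 11 > Social/tier2 10 > TV/tier2 6.
TV/tier1 (26): +40 ; 120 left.
Fill Native tier1 block (20 at 20) ; 100 left.
Fill Affiliate tier1 block (50 at 17) ; 50 left.
Affiliate tier2 at 14: fill all 30 ; 20 left.
20 remain; put them into Social tier1 at 12.
Total = 26×40 + 20×20 + 17×50 + 14×30 + 12×20 = 2950.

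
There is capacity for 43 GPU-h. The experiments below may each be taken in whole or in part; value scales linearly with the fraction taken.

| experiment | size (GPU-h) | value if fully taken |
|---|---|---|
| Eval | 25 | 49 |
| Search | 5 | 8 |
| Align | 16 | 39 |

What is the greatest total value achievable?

91.2

Sort by value density: Align 39/16≈2.44, Eval 49/25≈1.96, Search 8/5≈1.6.
Take all of Align (16 GPU-h, value 39) — 27 GPU-h left.
Take all of Eval (25 GPU-h, value 49) — 2 GPU-h left.
Fill the last 2 GPU-h with part of Search: 2/5 of it earns 3.2.
Total value = 91.2.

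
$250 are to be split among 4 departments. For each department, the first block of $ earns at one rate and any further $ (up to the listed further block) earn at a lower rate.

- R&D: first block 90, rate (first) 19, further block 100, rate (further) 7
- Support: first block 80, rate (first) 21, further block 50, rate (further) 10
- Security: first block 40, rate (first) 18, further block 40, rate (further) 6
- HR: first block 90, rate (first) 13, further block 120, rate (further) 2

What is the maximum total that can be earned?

4630

Rank every tier by rate: Support/T1 21 > R&D/T1 19 > Security/T1 18 > HR/T1 13 > Support/T2 10 > R&D/T2 7 > Security/T2 6 > HR/T2 2.
Support T1 at 21: fill all 80 ; 170 left.
R&D T1 at 19: fill all 90 ; 80 left.
Security/T1 (18): +40 ; 40 left.
HR T1 at 13: only 40 left, fill 40.
Total = 21×80 + 19×90 + 18×40 + 13×40 = 4630.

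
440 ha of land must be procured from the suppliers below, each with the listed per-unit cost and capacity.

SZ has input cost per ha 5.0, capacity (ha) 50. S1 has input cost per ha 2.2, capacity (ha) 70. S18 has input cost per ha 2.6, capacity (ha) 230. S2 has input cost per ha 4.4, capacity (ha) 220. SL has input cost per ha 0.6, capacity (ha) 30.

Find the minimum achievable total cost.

Cheapest first:
SL (0.6): use full 30 → 410 ha to go.
S1 at 2.2: take all 70 ha → 340 still needed.
Take 230 from S18 at 2.6 → need 110 more.
S2 (4.4): take the remaining 110 → done.
SZ: unused.
Cost = 30×0.6 + 70×2.2 + 230×2.6 + 110×4.4 = 1254.

1254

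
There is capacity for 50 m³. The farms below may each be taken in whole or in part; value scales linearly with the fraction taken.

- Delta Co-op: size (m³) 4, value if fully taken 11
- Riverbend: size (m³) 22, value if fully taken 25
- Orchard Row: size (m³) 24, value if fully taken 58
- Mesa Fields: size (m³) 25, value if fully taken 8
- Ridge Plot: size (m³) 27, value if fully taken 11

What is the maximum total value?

Sort by value density: Delta Co-op 11/4≈2.75, Orchard Row 58/24≈2.42, Riverbend 25/22≈1.14, Ridge Plot 11/27≈0.407, Mesa Fields 8/25≈0.32.
Take all of Delta Co-op (4 m³, value 11) ; 46 m³ left.
Orchard Row: take in full, 24 m³ for value 58 ; 22 left.
Riverbend: take in full, 22 m³ for value 25 ; 0 left.
Total value = 94.

94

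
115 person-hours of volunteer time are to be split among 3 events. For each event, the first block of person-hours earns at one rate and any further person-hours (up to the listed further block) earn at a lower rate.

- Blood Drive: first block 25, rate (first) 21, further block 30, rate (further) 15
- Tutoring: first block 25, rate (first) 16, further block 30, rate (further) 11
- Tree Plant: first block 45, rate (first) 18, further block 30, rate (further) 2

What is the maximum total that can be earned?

Treat each block as its own option and order by rate: Blood Drive/first 21 > Tree Plant/first 18 > Tutoring/first 16 > Blood Drive/second 15 > Tutoring/second 11 > Tree Plant/second 2.
Fill Blood Drive first block (25 at 21) → 90 left.
Fill Tree Plant first block (45 at 18) → 45 left.
Tutoring first at 16: fill all 25 → 20 left.
20 remain; put them into Blood Drive second at 15.
Total = 21×25 + 18×45 + 16×25 + 15×20 = 2035.

2035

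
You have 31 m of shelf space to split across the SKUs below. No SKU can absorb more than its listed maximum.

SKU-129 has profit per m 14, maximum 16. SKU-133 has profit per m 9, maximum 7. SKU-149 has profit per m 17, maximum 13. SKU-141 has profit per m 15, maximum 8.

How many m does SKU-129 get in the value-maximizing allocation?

Highest profit per m first: SKU-149 17 > SKU-141 15 > SKU-129 14 > SKU-133 9.
SKU-149 takes 13 to reach its cap of 13 ; 18 left.
Give SKU-141 8 to hit its cap of 8 ; 10 left.
Only 10 left; SKU-129 takes them to reach 10.

10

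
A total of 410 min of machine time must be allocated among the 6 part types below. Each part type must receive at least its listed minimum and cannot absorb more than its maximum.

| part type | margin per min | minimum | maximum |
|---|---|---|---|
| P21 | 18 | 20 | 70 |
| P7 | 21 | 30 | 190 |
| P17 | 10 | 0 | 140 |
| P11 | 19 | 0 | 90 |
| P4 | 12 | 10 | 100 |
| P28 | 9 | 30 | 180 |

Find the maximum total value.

7590

Meeting every minimum uses 20+30+0+0+10+30 = 90 min, leaving 320.
Highest margin per min first: P7 21 > P11 19 > P21 18 > P4 12 > P17 10 > P28 9.
P7 takes 160 more to reach its cap of 190 — 160 left.
P11: +90 to 90 (cap) — 70 left.
P21 takes 50 more to reach its cap of 70 — 20 left.
P4: +20 (room for 90) → 30. Pool exhausted.
Total = 18×70 + 21×190 + 19×90 + 12×30 + 9×30 = 7590.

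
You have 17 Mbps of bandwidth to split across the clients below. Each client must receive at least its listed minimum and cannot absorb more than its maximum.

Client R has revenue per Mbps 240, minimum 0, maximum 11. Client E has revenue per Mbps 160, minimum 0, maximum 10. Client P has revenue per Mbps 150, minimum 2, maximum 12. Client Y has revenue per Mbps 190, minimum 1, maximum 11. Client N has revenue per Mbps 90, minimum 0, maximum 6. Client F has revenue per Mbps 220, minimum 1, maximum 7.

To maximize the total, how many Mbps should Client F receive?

Meeting every minimum uses 0+0+2+1+0+1 = 4 Mbps, leaving 13.
Rank by revenue per Mbps: Client R 240 > Client F 220 > Client Y 190 > Client E 160 > Client P 150 > Client N 90.
Client R takes 11 more to reach its cap of 11 → 2 left.
Only 2 left; Client F takes them to reach 3.

3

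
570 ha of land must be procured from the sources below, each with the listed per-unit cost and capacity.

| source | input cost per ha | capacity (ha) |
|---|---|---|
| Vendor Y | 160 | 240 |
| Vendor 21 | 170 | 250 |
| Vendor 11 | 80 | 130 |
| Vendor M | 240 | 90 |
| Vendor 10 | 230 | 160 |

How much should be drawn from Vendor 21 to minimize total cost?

Cheapest first:
Vendor 11 (80): use full 130 — 440 ha to go.
Vendor Y (160): use full 240 — 200 ha to go.
Vendor 21 at 170: take 200 of its 250 — requirement met.
Vendor 10, Vendor M: unused.

200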